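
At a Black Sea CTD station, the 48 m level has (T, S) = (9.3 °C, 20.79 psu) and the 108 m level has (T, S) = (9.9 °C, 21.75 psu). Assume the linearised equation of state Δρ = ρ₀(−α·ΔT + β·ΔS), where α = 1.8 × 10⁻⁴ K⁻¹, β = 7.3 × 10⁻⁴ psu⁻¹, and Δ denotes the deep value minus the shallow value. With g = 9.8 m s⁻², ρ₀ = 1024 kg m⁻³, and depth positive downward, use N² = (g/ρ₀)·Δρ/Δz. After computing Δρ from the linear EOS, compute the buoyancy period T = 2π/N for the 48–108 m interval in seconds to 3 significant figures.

639 s

ΔT = +0.6 K, ΔS = +0.96 psu (deep − shallow).
Δρ/ρ₀ = −αΔT + βΔS = -1.08 × 10⁻⁴ + 7.008 × 10⁻⁴ = 5.928 × 10⁻⁴, so Δρ ≈ 0.6070 kg m⁻³.
N² = (g/ρ₀)·Δρ/Δz = g·(Δρ/ρ₀)/Δz = 9.8 × 5.928 × 10⁻⁴ / 60 = 9.6824 × 10⁻⁵ s⁻².
N = √(9.6824 × 10⁻⁵) = 9.8399 × 10⁻³ rad s⁻¹ → T = 2π/N = 638.54 s ≈ 639 s.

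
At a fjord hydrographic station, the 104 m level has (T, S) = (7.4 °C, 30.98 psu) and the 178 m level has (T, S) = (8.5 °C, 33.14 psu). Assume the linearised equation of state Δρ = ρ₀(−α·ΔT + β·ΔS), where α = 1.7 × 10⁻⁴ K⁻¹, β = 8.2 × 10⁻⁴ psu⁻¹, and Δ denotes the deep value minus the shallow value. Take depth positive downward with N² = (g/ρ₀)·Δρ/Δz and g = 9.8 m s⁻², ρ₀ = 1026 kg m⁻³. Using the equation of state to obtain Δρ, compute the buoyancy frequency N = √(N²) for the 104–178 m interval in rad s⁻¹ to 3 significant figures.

ΔT = +1.1 K, ΔS = +2.16 psu (deep − shallow).
Δρ/ρ₀ = −αΔT + βΔS = -1.87 × 10⁻⁴ + 1.7712 × 10⁻³ = 1.5842 × 10⁻³, so Δρ ≈ 1.625 kg m⁻³.
N² = (g/ρ₀)·Δρ/Δz = g·(Δρ/ρ₀)/Δz = 9.8 × 1.5842 × 10⁻³ / 74 = 2.0980 × 10⁻⁴ s⁻².
N = √(2.0980 × 10⁻⁴) = 0.014484 rad s⁻¹ ≈ 0.0145 rad s⁻¹.

0.0145 rad s⁻¹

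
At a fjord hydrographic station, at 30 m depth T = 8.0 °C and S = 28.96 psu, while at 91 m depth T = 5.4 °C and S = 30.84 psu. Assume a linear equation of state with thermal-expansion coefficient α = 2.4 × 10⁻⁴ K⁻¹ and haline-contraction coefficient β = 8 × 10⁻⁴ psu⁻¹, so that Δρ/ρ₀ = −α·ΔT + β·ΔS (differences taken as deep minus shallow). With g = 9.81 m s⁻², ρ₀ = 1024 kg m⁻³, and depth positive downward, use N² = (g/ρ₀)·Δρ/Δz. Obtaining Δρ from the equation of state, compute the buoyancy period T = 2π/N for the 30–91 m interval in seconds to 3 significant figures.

340 s

ΔT = -2.6 K, ΔS = +1.88 psu (deep − shallow).
Δρ/ρ₀ = −αΔT + βΔS = 6.24 × 10⁻⁴ + 1.504 × 10⁻³ = 2.128 × 10⁻³, so Δρ ≈ 2.179 kg m⁻³.
N² = (g/ρ₀)·Δρ/Δz = g·(Δρ/ρ₀)/Δz = 9.81 × 2.128 × 10⁻³ / 61 = 3.4222 × 10⁻⁴ s⁻².
N = √(3.4222 × 10⁻⁴) = 0.018499 rad s⁻¹ → T = 2π/N = 339.65 s ≈ 340 s.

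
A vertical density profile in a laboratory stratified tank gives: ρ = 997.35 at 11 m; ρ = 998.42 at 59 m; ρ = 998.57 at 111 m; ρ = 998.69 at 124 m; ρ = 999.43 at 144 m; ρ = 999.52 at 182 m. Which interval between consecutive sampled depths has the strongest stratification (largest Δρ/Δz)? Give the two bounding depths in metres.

Compute the density gradient over each adjacent pair:
  11–59 m: Δρ/Δz = 1.07/48 = 0.022 kg m⁻⁴
  59–111 m: Δρ/Δz = 0.15/52 = 2.9 × 10⁻³ kg m⁻⁴
  111–124 m: Δρ/Δz = 0.12/13 = 9.2 × 10⁻³ kg m⁻⁴
  124–144 m: Δρ/Δz = 0.74/20 = 0.037 kg m⁻⁴
  144–182 m: Δρ/Δz = 0.09/38 = 2.4 × 10⁻³ kg m⁻⁴
The largest gradient is in the 124–144 m interval — the pycnocline.

124–144 m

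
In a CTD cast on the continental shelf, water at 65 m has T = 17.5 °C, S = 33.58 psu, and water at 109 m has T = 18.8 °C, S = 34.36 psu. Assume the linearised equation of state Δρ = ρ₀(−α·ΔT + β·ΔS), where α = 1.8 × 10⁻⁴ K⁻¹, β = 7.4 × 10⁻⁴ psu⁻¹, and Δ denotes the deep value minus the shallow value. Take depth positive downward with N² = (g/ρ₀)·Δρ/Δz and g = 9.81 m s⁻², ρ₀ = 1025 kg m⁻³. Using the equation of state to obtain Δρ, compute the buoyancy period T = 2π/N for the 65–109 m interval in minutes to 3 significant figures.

ΔT = +1.3 K, ΔS = +0.78 psu (deep − shallow).
Δρ/ρ₀ = −αΔT + βΔS = -2.34 × 10⁻⁴ + 5.772 × 10⁻⁴ = 3.432 × 10⁻⁴, so Δρ ≈ 0.3518 kg m⁻³.
N² = (g/ρ₀)·Δρ/Δz = g·(Δρ/ρ₀)/Δz = 9.81 × 3.432 × 10⁻⁴ / 44 = 7.6518 × 10⁻⁵ s⁻².
N = √(7.6518 × 10⁻⁵) = 8.7475 × 10⁻³ rad s⁻¹ → T = 2π/N = 718.28 s = 11.971 min ≈ 12.0 min.

12.0 min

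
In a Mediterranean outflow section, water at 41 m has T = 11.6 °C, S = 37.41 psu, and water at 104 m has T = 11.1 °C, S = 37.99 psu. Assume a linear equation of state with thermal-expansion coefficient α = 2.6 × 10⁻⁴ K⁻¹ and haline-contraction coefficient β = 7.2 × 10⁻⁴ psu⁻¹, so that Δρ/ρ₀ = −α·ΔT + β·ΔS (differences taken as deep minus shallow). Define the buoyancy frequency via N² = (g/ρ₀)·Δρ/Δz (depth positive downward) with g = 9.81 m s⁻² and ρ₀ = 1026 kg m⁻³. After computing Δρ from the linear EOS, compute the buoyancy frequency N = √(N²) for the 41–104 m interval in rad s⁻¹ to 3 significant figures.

9.23 × 10⁻³ rad s⁻¹

ΔT = -0.5 K, ΔS = +0.58 psu (deep − shallow).
Δρ/ρ₀ = −αΔT + βΔS = 1.30 × 10⁻⁴ + 4.176 × 10⁻⁴ = 5.476 × 10⁻⁴, so Δρ ≈ 0.5618 kg m⁻³.
N² = (g/ρ₀)·Δρ/Δz = g·(Δρ/ρ₀)/Δz = 9.81 × 5.476 × 10⁻⁴ / 63 = 8.5269 × 10⁻⁵ s⁻².
N = √(8.5269 × 10⁻⁵) = 9.2341 × 10⁻³ rad s⁻¹ ≈ 9.23 × 10⁻³ rad s⁻¹.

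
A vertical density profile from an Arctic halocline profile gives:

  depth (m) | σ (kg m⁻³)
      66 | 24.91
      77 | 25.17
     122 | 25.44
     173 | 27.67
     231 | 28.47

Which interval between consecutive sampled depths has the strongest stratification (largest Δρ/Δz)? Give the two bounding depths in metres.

Compute the density gradient over each adjacent pair:
  66–77 m: Δρ/Δz = 0.26/11 = 0.024 kg m⁻⁴
  77–122 m: Δρ/Δz = 0.27/45 = 6.0 × 10⁻³ kg m⁻⁴
  122–173 m: Δρ/Δz = 2.23/51 = 0.044 kg m⁻⁴
  173–231 m: Δρ/Δz = 0.80/58 = 0.014 kg m⁻⁴
The largest gradient is in the 122–173 m interval — the pycnocline.

122–173 m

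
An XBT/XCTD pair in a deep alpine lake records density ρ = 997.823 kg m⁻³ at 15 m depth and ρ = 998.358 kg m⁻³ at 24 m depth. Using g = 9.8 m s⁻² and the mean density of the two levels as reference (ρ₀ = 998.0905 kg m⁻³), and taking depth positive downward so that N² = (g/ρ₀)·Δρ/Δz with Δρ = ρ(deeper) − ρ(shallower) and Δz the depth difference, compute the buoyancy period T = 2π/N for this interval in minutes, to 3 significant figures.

Δρ = 998.358 − 997.823 = 0.535 kg m⁻³ over Δz = 24 − 15 = 9 m.
N² = (9.8/998.0905) × (0.535/9) = 5.8367 × 10⁻⁴ s⁻².
N = √(5.8367 × 10⁻⁴) = 0.024159 rad s⁻¹, so T = 2π/N = 260.08 s = 4.3347 min ≈ 4.33 min.
N² > 0, so the interval is statically stable.

4.33 min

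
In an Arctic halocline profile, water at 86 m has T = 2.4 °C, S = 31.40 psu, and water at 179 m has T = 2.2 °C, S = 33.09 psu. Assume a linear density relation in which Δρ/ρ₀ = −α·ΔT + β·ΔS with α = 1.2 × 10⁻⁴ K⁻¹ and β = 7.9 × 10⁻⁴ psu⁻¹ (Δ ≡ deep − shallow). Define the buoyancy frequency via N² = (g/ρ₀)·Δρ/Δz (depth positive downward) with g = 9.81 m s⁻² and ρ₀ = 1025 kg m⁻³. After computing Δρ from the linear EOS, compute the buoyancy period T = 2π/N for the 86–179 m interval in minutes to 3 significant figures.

8.75 min

ΔT = -0.2 K, ΔS = +1.69 psu (deep − shallow).
Δρ/ρ₀ = −αΔT + βΔS = 2.40 × 10⁻⁵ + 1.3351 × 10⁻³ = 1.3591 × 10⁻³, so Δρ ≈ 1.393 kg m⁻³.
N² = (g/ρ₀)·Δρ/Δz = g·(Δρ/ρ₀)/Δz = 9.81 × 1.3591 × 10⁻³ / 93 = 1.4336 × 10⁻⁴ s⁻².
N = √(1.4336 × 10⁻⁴) = 0.011973 rad s⁻¹ → T = 2π/N = 524.78 s = 8.7463 min ≈ 8.75 min.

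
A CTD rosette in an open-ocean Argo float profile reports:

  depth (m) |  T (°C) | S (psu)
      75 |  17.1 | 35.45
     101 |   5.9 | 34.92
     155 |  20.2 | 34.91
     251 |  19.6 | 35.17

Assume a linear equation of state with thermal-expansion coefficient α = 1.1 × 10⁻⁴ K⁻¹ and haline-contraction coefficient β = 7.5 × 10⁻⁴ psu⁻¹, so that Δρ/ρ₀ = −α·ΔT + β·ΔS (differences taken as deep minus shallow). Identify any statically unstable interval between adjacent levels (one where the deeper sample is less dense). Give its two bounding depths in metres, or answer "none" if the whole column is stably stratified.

Evaluate Δρ/ρ₀ = −αΔT + βΔS across each adjacent pair:
  75–101 m: −αΔT+βΔS = −(1.1 × 10⁻⁴)(-11.2)+(7.5 × 10⁻⁴)(-0.53) = 8.3 × 10⁻⁴ → stable
  101–155 m: −αΔT+βΔS = −(1.1 × 10⁻⁴)(+14.3)+(7.5 × 10⁻⁴)(-0.01) = -1.6 × 10⁻³ → UNSTABLE
  155–251 m: −αΔT+βΔS = −(1.1 × 10⁻⁴)(-0.6)+(7.5 × 10⁻⁴)(+0.26) = 2.6 × 10⁻⁴ → stable
The 101–155 m interval has Δρ < 0: lighter water underlies denser water.

101–155 m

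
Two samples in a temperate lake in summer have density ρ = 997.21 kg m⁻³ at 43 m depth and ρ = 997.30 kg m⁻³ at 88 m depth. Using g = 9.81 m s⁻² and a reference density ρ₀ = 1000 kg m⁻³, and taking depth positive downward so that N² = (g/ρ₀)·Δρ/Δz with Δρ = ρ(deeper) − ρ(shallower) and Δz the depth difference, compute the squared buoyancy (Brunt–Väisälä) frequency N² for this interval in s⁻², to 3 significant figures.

1.96 × 10⁻⁵ s⁻²

Δρ = 997.30 − 997.21 = 0.09 kg m⁻³ over Δz = 88 − 43 = 45 m.
N² = (9.81/1000) × (0.09/45) = 1.9620 × 10⁻⁵ s⁻² ≈ 1.96 × 10⁻⁵ s⁻².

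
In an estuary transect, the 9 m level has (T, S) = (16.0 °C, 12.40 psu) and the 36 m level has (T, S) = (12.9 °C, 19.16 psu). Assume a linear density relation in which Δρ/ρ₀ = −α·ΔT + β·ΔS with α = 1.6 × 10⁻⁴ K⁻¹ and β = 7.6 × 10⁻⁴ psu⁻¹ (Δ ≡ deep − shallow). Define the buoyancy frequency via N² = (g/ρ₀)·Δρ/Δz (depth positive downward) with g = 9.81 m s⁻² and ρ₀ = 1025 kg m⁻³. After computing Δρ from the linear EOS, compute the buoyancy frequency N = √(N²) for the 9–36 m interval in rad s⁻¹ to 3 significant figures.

0.0452 rad s⁻¹

ΔT = -3.1 K, ΔS = +6.76 psu (deep − shallow).
Δρ/ρ₀ = −αΔT + βΔS = 4.96 × 10⁻⁴ + 5.1376 × 10⁻³ = 5.6336 × 10⁻³, so Δρ ≈ 5.774 kg m⁻³.
N² = (g/ρ₀)·Δρ/Δz = g·(Δρ/ρ₀)/Δz = 9.81 × 5.6336 × 10⁻³ / 27 = 2.0469 × 10⁻³ s⁻².
N = √(2.0469 × 10⁻³) = 0.045243 rad s⁻¹ ≈ 0.0452 rad s⁻¹.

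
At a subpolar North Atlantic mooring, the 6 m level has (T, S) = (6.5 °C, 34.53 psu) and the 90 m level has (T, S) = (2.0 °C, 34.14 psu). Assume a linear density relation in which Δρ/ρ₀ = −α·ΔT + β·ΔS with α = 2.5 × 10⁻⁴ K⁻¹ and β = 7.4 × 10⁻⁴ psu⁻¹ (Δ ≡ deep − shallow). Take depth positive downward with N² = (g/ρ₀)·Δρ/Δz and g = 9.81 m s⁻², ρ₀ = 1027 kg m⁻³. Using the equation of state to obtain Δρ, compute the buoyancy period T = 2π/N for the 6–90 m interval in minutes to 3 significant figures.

10.6 min

ΔT = -4.5 K, ΔS = -0.39 psu (deep − shallow).
Δρ/ρ₀ = −αΔT + βΔS = 1.125 × 10⁻³ − 2.886 × 10⁻⁴ = 8.364 × 10⁻⁴, so Δρ ≈ 0.8590 kg m⁻³.
N² = (g/ρ₀)·Δρ/Δz = g·(Δρ/ρ₀)/Δz = 9.81 × 8.364 × 10⁻⁴ / 84 = 9.7680 × 10⁻⁵ s⁻².
N = √(9.7680 × 10⁻⁵) = 9.8833 × 10⁻³ rad s⁻¹ → T = 2π/N = 635.74 s = 10.596 min ≈ 10.6 min.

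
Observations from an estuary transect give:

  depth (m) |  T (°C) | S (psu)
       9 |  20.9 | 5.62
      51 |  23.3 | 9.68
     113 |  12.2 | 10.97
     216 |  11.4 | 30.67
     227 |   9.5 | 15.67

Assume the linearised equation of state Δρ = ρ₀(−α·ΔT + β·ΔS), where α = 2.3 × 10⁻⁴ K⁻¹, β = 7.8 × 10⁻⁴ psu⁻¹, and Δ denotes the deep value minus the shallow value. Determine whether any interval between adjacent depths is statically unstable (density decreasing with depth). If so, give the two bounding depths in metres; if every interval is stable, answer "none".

216–227 m

Evaluate Δρ/ρ₀ = −αΔT + βΔS across each adjacent pair:
  9–51 m: −αΔT+βΔS = −(2.3 × 10⁻⁴)(+2.4)+(7.8 × 10⁻⁴)(+4.06) = 2.6 × 10⁻³ → stable
  51–113 m: −αΔT+βΔS = −(2.3 × 10⁻⁴)(-11.1)+(7.8 × 10⁻⁴)(+1.29) = 3.6 × 10⁻³ → stable
  113–216 m: −αΔT+βΔS = −(2.3 × 10⁻⁴)(-0.8)+(7.8 × 10⁻⁴)(+19.70) = 0.016 → stable
  216–227 m: −αΔT+βΔS = −(2.3 × 10⁻⁴)(-1.9)+(7.8 × 10⁻⁴)(-15.00) = -0.011 → UNSTABLE
The 216–227 m interval has Δρ < 0: lighter water underlies denser water.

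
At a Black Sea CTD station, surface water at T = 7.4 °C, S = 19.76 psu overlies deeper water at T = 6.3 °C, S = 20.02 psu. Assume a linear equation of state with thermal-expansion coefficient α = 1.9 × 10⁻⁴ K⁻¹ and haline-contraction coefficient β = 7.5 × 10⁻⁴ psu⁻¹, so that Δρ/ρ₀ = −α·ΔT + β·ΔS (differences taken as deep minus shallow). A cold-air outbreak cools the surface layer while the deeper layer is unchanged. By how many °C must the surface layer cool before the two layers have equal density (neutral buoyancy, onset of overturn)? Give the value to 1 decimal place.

2.1 °C

Neutral buoyancy requires Δρ = 0, i.e. −α(T_deep − T_surf′) + β(S_deep − S_surf) = 0.
T_surf′ = T_deep − (β/α)·ΔS = 6.3 − (7.5 × 10⁻⁴/1.9 × 10⁻⁴)·(+0.26) = 5.274 °C.
Cooling required: 7.4 − (5.274) = 2.126 °C.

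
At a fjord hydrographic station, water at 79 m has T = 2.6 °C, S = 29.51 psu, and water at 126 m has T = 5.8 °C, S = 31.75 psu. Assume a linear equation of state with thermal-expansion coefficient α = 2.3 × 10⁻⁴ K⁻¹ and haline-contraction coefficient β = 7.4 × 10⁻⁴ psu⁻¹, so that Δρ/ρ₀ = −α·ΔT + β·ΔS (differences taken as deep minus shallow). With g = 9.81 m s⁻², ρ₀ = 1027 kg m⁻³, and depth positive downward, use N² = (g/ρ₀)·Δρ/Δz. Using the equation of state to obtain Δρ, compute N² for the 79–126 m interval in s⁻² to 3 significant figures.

1.92 × 10⁻⁴ s⁻²

ΔT = +3.2 K, ΔS = +2.24 psu (deep − shallow).
Δρ/ρ₀ = −αΔT + βΔS = -7.36 × 10⁻⁴ + 1.6576 × 10⁻³ = 9.216 × 10⁻⁴, so Δρ ≈ 0.9465 kg m⁻³.
N² = (g/ρ₀)·Δρ/Δz = g·(Δρ/ρ₀)/Δz = 9.81 × 9.216 × 10⁻⁴ / 47 = 1.9236 × 10⁻⁴ s⁻² ≈ 1.92 × 10⁻⁴ s⁻².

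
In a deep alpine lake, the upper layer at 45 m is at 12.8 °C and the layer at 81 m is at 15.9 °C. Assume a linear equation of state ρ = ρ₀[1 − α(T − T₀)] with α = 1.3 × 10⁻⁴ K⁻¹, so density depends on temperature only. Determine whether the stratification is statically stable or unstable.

unstable

ΔT = 15.9 − 12.8 = +3.1 K, so Δρ/ρ₀ = −αΔT = -4.03 × 10⁻⁴.
Δρ/ρ₀ < 0, so Δρ < 0: deeper water is lighter → statically unstable; the column would overturn.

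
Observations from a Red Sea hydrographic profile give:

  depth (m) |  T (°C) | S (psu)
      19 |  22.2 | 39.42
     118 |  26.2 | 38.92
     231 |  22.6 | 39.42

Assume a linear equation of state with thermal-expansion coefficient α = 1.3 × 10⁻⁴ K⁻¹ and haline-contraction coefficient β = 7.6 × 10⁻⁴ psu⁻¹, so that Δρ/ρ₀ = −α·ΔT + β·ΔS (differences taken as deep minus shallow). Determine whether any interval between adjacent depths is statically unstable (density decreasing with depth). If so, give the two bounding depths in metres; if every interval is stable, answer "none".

Evaluate Δρ/ρ₀ = −αΔT + βΔS across each adjacent pair:
  19–118 m: −αΔT+βΔS = −(1.3 × 10⁻⁴)(+4.0)+(7.6 × 10⁻⁴)(-0.50) = -9.0 × 10⁻⁴ → UNSTABLE
  118–231 m: −αΔT+βΔS = −(1.3 × 10⁻⁴)(-3.6)+(7.6 × 10⁻⁴)(+0.50) = 8.5 × 10⁻⁴ → stable
The 19–118 m interval has Δρ < 0: lighter water underlies denser water.

19–118 m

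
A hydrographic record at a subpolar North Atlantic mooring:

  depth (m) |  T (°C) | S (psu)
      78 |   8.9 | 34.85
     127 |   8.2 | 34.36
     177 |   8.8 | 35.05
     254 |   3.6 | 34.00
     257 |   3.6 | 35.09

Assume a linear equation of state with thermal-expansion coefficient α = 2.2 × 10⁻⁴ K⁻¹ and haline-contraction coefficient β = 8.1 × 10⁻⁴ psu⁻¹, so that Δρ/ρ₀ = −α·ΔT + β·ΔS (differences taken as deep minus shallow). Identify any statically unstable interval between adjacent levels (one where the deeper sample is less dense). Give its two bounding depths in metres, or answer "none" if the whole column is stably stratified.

78–127 m

Evaluate Δρ/ρ₀ = −αΔT + βΔS across each adjacent pair:
  78–127 m: −αΔT+βΔS = −(2.2 × 10⁻⁴)(-0.7)+(8.1 × 10⁻⁴)(-0.49) = -2.4 × 10⁻⁴ → UNSTABLE
  127–177 m: −αΔT+βΔS = −(2.2 × 10⁻⁴)(+0.6)+(8.1 × 10⁻⁴)(+0.69) = 4.3 × 10⁻⁴ → stable
  177–254 m: −αΔT+βΔS = −(2.2 × 10⁻⁴)(-5.2)+(8.1 × 10⁻⁴)(-1.05) = 2.9 × 10⁻⁴ → stable
  254–257 m: −αΔT+βΔS = −(2.2 × 10⁻⁴)(+0.0)+(8.1 × 10⁻⁴)(+1.09) = 8.8 × 10⁻⁴ → stable
The 78–127 m interval has Δρ < 0: lighter water underlies denser water.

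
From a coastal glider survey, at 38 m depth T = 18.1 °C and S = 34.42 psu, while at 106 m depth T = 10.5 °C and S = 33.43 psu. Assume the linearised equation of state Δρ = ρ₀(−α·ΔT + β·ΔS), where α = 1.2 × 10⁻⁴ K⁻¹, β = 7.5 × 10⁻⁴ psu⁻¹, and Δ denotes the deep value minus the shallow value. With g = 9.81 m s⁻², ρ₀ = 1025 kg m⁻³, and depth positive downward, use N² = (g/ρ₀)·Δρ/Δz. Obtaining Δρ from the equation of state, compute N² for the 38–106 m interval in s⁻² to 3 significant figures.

ΔT = -7.6 K, ΔS = -0.99 psu (deep − shallow).
Δρ/ρ₀ = −αΔT + βΔS = 9.12 × 10⁻⁴ − 7.425 × 10⁻⁴ = 1.695 × 10⁻⁴, so Δρ ≈ 0.1737 kg m⁻³.
N² = (g/ρ₀)·Δρ/Δz = g·(Δρ/ρ₀)/Δz = 9.81 × 1.695 × 10⁻⁴ / 68 = 2.4453 × 10⁻⁵ s⁻² ≈ 2.45 × 10⁻⁵ s⁻².

2.45 × 10⁻⁵ s⁻²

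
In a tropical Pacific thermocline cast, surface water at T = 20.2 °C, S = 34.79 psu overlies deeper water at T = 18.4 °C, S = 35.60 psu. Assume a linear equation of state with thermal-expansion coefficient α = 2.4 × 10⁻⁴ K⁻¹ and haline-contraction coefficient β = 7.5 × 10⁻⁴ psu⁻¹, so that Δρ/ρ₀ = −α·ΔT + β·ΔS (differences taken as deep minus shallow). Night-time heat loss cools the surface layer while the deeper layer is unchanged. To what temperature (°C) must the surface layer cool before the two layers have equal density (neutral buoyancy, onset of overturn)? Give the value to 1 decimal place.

15.9 °C

Neutral buoyancy requires Δρ = 0, i.e. −α(T_deep − T_surf′) + β(S_deep − S_surf) = 0.
T_surf′ = T_deep − (β/α)·ΔS = 18.4 − (7.5 × 10⁻⁴/2.4 × 10⁻⁴)·(+0.81) = 15.869 °C.
Cooling required: 20.2 − (15.869) = 4.331 °C.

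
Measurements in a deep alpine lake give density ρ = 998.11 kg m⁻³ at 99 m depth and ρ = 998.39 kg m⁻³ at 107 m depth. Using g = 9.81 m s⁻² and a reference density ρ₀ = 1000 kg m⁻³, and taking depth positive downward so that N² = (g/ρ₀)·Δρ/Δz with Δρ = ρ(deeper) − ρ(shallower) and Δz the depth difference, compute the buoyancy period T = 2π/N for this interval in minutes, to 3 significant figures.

Δρ = 998.39 − 998.11 = 0.28 kg m⁻³ over Δz = 107 − 99 = 8 m.
N² = (9.81/1000) × (0.28/8) = 3.4335 × 10⁻⁴ s⁻².
N = √(3.4335 × 10⁻⁴) = 0.018530 rad s⁻¹, so T = 2π/N = 339.08 s = 5.6513 min ≈ 5.65 min.
A positive N² confirms static stability across the interval.

5.65 min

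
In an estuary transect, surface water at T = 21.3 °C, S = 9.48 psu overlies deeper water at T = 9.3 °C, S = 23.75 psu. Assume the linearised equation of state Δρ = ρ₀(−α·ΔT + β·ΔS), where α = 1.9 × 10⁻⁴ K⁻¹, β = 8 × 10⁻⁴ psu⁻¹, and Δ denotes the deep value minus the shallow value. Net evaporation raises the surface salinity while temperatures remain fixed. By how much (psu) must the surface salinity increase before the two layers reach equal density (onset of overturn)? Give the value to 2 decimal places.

Neutral buoyancy requires −α(T_deep − T_surf) + β(S_deep − S_surf′) = 0.
S_surf′ = S_deep − (α/β)·ΔT = 23.75 − (1.9 × 10⁻⁴/8 × 10⁻⁴)·(-12.0) = 26.6000 psu.
Increase required: 26.6000 − 9.48 = 17.1200 psu.

17.12 psu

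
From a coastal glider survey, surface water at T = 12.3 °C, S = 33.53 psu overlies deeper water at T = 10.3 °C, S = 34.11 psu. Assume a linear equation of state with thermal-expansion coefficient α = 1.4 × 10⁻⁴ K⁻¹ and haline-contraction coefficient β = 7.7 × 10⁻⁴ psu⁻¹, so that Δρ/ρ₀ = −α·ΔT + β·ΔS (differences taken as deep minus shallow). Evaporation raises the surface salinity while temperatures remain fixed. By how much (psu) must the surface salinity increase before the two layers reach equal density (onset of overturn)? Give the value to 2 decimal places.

Neutral buoyancy requires −α(T_deep − T_surf) + β(S_deep − S_surf′) = 0.
S_surf′ = S_deep − (α/β)·ΔT = 34.11 − (1.4 × 10⁻⁴/7.7 × 10⁻⁴)·(-2.0) = 34.4736 psu.
Increase required: 34.4736 − 33.53 = 0.9436 psu.

0.94 psu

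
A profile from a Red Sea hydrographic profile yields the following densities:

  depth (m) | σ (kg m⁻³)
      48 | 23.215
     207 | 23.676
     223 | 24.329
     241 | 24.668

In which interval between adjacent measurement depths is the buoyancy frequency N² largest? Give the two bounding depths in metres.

Compute the density gradient over each adjacent pair:
  48–207 m: Δρ/Δz = 0.461/159 = 2.9 × 10⁻³ kg m⁻⁴
  207–223 m: Δρ/Δz = 0.653/16 = 0.041 kg m⁻⁴
  223–241 m: Δρ/Δz = 0.339/18 = 0.019 kg m⁻⁴
The largest gradient is in the 207–223 m interval — the pycnocline.

207–223 m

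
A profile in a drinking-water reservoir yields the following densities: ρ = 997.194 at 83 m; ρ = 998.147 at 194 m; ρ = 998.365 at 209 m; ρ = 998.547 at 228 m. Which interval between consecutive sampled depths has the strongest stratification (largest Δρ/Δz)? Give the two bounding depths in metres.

194–209 m

Compute the density gradient over each adjacent pair:
  83–194 m: Δρ/Δz = 0.953/111 = 8.6 × 10⁻³ kg m⁻⁴
  194–209 m: Δρ/Δz = 0.218/15 = 0.015 kg m⁻⁴
  209–228 m: Δρ/Δz = 0.182/19 = 9.6 × 10⁻³ kg m⁻⁴
The largest gradient is in the 194–209 m interval — the pycnocline.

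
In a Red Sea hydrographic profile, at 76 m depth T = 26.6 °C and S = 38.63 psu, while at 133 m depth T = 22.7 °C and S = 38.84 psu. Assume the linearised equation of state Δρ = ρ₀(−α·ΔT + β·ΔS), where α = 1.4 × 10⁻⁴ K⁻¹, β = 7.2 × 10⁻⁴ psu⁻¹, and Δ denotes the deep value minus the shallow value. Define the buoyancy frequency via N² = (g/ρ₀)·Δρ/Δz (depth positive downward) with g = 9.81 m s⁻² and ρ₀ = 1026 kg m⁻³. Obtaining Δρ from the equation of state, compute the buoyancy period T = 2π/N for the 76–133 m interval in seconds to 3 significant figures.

574 s

ΔT = -3.9 K, ΔS = +0.21 psu (deep − shallow).
Δρ/ρ₀ = −αΔT + βΔS = 5.46 × 10⁻⁴ + 1.512 × 10⁻⁴ = 6.972 × 10⁻⁴, so Δρ ≈ 0.7153 kg m⁻³.
N² = (g/ρ₀)·Δρ/Δz = g·(Δρ/ρ₀)/Δz = 9.81 × 6.972 × 10⁻⁴ / 57 = 1.1999 × 10⁻⁴ s⁻².
N = √(1.1999 × 10⁻⁴) = 0.010954 rad s⁻¹ → T = 2π/N = 573.60 s ≈ 574 s.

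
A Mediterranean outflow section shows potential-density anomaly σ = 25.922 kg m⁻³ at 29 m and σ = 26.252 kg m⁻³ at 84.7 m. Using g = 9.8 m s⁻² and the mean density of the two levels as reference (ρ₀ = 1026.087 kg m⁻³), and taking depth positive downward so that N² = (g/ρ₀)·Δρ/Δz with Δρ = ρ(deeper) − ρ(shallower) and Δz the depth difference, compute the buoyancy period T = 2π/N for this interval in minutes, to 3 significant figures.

Δρ = 1026.252 − 1025.922 = 0.330 kg m⁻³ over Δz = 84.7 − 29 = 55.7 m.
N² = (9.8/1026.087) × (0.330/55.7) = 5.6585 × 10⁻⁵ s⁻².
N = √(5.6585 × 10⁻⁵) = 7.5223 × 10⁻³ rad s⁻¹, so T = 2π/N = 835.27 s = 13.921 min ≈ 13.9 min.

13.9 min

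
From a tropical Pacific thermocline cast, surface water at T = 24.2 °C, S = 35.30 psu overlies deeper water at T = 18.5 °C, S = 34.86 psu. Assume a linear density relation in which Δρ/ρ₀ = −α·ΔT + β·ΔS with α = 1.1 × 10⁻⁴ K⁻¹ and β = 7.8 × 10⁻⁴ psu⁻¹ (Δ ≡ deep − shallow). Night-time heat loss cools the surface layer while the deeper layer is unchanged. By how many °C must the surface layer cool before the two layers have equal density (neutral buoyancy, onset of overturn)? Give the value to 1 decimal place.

Neutral buoyancy requires Δρ = 0, i.e. −α(T_deep − T_surf′) + β(S_deep − S_surf) = 0.
T_surf′ = T_deep − (β/α)·ΔS = 18.5 − (7.8 × 10⁻⁴/1.1 × 10⁻⁴)·(-0.44) = 21.620 °C.
Cooling required: 24.2 − (21.620) = 2.580 °C.

2.6 °C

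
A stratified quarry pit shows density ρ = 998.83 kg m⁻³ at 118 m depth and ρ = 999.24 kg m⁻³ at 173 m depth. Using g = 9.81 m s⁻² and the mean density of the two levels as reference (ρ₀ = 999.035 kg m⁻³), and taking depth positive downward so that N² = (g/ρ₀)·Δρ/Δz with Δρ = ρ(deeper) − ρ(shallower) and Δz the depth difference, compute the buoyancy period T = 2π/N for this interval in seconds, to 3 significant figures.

Δρ = 999.24 − 998.83 = 0.41 kg m⁻³ over Δz = 173 − 118 = 55 m.
N² = (9.81/999.035) × (0.41/55) = 7.3200 × 10⁻⁵ s⁻².
N = √(7.3200 × 10⁻⁵) = 8.5557 × 10⁻³ rad s⁻¹, so T = 2π/N = 734.39 s ≈ 734 s.
Since Δρ > 0 the layer is stably stratified.

734 s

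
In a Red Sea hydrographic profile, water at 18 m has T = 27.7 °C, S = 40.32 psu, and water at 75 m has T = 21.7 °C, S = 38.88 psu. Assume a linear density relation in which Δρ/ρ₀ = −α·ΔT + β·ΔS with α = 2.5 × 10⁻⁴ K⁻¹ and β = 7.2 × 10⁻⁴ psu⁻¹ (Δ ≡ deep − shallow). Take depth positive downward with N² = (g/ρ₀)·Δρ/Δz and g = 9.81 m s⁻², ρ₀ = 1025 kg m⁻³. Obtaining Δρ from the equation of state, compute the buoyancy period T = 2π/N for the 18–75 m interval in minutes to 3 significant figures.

11.7 min

ΔT = -6.0 K, ΔS = -1.44 psu (deep − shallow).
Δρ/ρ₀ = −αΔT + βΔS = 1.50 × 10⁻³ − 1.0368 × 10⁻³ = 4.632 × 10⁻⁴, so Δρ ≈ 0.4748 kg m⁻³.
N² = (g/ρ₀)·Δρ/Δz = g·(Δρ/ρ₀)/Δz = 9.81 × 4.632 × 10⁻⁴ / 57 = 7.9719 × 10⁻⁵ s⁻².
N = √(7.9719 × 10⁻⁵) = 8.9285 × 10⁻³ rad s⁻¹ → T = 2π/N = 703.72 s = 11.729 min ≈ 11.7 min.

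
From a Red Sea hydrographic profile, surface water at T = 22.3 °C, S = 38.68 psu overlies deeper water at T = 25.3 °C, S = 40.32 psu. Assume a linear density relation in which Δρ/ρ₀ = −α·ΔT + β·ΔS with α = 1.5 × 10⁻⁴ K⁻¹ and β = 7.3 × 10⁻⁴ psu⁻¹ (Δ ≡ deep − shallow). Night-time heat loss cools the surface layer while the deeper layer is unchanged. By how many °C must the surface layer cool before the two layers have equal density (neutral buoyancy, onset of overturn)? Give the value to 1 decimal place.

5.0 °C

Neutral buoyancy requires Δρ = 0, i.e. −α(T_deep − T_surf′) + β(S_deep − S_surf) = 0.
T_surf′ = T_deep − (β/α)·ΔS = 25.3 − (7.3 × 10⁻⁴/1.5 × 10⁻⁴)·(+1.64) = 17.319 °C.
Cooling required: 22.3 − (17.319) = 4.981 °C.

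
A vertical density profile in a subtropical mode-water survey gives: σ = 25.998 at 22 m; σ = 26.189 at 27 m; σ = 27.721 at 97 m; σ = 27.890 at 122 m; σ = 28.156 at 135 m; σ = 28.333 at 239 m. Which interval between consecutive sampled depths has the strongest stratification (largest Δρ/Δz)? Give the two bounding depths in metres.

Compute the density gradient over each adjacent pair:
  22–27 m: Δρ/Δz = 0.191/5 = 0.038 kg m⁻⁴
  27–97 m: Δρ/Δz = 1.532/70 = 0.022 kg m⁻⁴
  97–122 m: Δρ/Δz = 0.169/25 = 6.8 × 10⁻³ kg m⁻⁴
  122–135 m: Δρ/Δz = 0.266/13 = 0.020 kg m⁻⁴
  135–239 m: Δρ/Δz = 0.177/104 = 1.7 × 10⁻³ kg m⁻⁴
The largest gradient is in the 22–27 m interval — the pycnocline.

22–27 m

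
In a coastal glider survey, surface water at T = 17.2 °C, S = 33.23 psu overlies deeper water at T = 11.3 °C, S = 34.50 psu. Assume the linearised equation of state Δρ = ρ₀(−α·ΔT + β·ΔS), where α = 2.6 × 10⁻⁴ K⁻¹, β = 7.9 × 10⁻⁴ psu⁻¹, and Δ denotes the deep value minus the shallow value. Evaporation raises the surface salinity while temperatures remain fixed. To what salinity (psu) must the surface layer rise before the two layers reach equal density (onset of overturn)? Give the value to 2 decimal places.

36.44 psu

Neutral buoyancy requires −α(T_deep − T_surf) + β(S_deep − S_surf′) = 0.
S_surf′ = S_deep − (α/β)·ΔT = 34.50 − (2.6 × 10⁻⁴/7.9 × 10⁻⁴)·(-5.9) = 36.4418 psu.
Increase required: 36.4418 − 33.23 = 3.2118 psu.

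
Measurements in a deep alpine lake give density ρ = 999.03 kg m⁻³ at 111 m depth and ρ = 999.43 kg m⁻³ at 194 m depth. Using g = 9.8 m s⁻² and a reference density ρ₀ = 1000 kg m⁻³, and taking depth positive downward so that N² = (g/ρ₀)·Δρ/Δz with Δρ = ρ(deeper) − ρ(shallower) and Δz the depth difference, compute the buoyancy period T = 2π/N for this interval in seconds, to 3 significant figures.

914 s

Δρ = 999.43 − 999.03 = 0.40 kg m⁻³ over Δz = 194 − 111 = 83 m.
N² = (9.8/1000) × (0.40/83) = 4.7229 × 10⁻⁵ s⁻².
N = √(4.7229 × 10⁻⁵) = 6.8723 × 10⁻³ rad s⁻¹, so T = 2π/N = 914.28 s ≈ 914 s.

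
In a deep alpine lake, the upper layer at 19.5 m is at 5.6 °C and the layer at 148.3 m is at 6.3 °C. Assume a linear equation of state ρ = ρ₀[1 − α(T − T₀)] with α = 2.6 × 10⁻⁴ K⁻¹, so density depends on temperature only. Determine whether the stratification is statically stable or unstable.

unstable

ΔT = 6.3 − 5.6 = +0.7 K, so Δρ/ρ₀ = −αΔT = -1.82 × 10⁻⁴.
Δρ/ρ₀ < 0, so Δρ < 0: deeper water is lighter → statically unstable; the column would overturn.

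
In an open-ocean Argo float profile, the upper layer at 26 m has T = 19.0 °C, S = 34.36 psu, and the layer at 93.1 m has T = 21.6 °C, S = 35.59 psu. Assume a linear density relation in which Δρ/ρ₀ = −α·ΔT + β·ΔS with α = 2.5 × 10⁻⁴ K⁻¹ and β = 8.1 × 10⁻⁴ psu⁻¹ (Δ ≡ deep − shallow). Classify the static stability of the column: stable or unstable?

stable

ΔT = 21.6 − 19.0 = +2.6 K and ΔS = 35.59 − 34.36 = +1.23 psu (deep − shallow).
−αΔT = -6.50 × 10⁻⁴; βΔS = 9.963 × 10⁻⁴; sum Δρ/ρ₀ = 3.463 × 10⁻⁴.
Δρ/ρ₀ > 0, so Δρ > 0: deeper water is denser → statically stable.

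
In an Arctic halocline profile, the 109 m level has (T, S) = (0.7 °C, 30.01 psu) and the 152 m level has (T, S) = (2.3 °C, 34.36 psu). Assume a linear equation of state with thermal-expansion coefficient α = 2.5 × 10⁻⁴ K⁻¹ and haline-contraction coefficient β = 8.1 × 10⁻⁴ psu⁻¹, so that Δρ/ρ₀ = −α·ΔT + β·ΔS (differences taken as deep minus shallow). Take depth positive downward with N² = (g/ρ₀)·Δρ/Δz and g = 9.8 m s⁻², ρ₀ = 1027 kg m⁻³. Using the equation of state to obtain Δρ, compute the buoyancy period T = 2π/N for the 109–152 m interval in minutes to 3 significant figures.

ΔT = +1.6 K, ΔS = +4.35 psu (deep − shallow).
Δρ/ρ₀ = −αΔT + βΔS = -4.00 × 10⁻⁴ + 3.5235 × 10⁻³ = 3.1235 × 10⁻³, so Δρ ≈ 3.208 kg m⁻³.
N² = (g/ρ₀)·Δρ/Δz = g·(Δρ/ρ₀)/Δz = 9.8 × 3.1235 × 10⁻³ / 43 = 7.1187 × 10⁻⁴ s⁻².
N = √(7.1187 × 10⁻⁴) = 0.026681 rad s⁻¹ → T = 2π/N = 235.49 s = 3.9248 min ≈ 3.92 min.

3.92 min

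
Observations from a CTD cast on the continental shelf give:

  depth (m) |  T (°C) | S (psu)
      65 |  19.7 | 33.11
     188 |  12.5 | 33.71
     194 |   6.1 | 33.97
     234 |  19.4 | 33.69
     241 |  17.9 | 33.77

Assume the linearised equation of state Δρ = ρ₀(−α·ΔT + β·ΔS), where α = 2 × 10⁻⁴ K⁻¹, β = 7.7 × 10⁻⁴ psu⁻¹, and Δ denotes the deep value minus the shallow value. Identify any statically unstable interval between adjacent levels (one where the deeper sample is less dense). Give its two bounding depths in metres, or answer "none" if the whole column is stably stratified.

Evaluate Δρ/ρ₀ = −αΔT + βΔS across each adjacent pair:
  65–188 m: −αΔT+βΔS = −(2 × 10⁻⁴)(-7.2)+(7.7 × 10⁻⁴)(+0.60) = 1.9 × 10⁻³ → stable
  188–194 m: −αΔT+βΔS = −(2 × 10⁻⁴)(-6.4)+(7.7 × 10⁻⁴)(+0.26) = 1.5 × 10⁻³ → stable
  194–234 m: −αΔT+βΔS = −(2 × 10⁻⁴)(+13.3)+(7.7 × 10⁻⁴)(-0.28) = -2.9 × 10⁻³ → UNSTABLE
  234–241 m: −αΔT+βΔS = −(2 × 10⁻⁴)(-1.5)+(7.7 × 10⁻⁴)(+0.08) = 3.6 × 10⁻⁴ → stable
The 194–234 m interval has Δρ < 0: lighter water underlies denser water.

194–234 m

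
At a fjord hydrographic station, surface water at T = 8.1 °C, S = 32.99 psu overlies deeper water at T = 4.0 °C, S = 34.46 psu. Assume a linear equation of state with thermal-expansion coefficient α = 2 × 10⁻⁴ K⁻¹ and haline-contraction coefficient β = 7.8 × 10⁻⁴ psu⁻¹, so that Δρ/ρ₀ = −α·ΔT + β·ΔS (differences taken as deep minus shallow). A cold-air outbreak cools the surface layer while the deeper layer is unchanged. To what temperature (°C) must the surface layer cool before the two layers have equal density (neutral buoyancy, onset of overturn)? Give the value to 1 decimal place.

Neutral buoyancy requires Δρ = 0, i.e. −α(T_deep − T_surf′) + β(S_deep − S_surf) = 0.
T_surf′ = T_deep − (β/α)·ΔS = 4.0 − (7.8 × 10⁻⁴/2 × 10⁻⁴)·(+1.47) = -1.733 °C.
Cooling required: 8.1 − (-1.733) = 9.833 °C.

-1.7 °C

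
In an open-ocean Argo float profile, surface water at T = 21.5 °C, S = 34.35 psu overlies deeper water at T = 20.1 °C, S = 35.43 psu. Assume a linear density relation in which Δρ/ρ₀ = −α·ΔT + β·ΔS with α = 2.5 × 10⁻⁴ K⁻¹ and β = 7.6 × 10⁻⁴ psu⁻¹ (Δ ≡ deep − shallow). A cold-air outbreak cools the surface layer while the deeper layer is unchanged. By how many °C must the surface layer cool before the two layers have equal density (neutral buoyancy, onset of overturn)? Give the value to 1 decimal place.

4.7 °C

Neutral buoyancy requires Δρ = 0, i.e. −α(T_deep − T_surf′) + β(S_deep − S_surf) = 0.
T_surf′ = T_deep − (β/α)·ΔS = 20.1 − (7.6 × 10⁻⁴/2.5 × 10⁻⁴)·(+1.08) = 16.817 °C.
Cooling required: 21.5 − (16.817) = 4.683 °C.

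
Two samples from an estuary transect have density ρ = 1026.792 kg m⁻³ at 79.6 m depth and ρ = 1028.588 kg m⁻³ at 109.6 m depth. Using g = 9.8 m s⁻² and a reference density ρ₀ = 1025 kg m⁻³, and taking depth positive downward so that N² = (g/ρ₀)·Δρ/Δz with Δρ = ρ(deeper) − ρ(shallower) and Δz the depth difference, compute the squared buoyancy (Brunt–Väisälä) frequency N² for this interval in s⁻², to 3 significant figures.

Δρ = 1028.588 − 1026.792 = 1.796 kg m⁻³ over Δz = 109.6 − 79.6 = 30 m.
N² = (9.8/1025) × (1.796/30) = 5.7238 × 10⁻⁴ s⁻² ≈ 5.72 × 10⁻⁴ s⁻².

5.72 × 10⁻⁴ s⁻²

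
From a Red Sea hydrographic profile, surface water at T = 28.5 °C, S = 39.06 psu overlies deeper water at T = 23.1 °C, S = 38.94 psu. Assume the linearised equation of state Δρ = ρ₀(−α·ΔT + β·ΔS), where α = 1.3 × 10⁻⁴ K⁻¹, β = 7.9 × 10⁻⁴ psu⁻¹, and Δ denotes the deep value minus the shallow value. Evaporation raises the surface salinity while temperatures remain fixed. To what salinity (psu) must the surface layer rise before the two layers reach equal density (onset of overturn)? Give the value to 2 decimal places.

39.83 psu

Neutral buoyancy requires −α(T_deep − T_surf) + β(S_deep − S_surf′) = 0.
S_surf′ = S_deep − (α/β)·ΔT = 38.94 − (1.3 × 10⁻⁴/7.9 × 10⁻⁴)·(-5.4) = 39.8286 psu.
Increase required: 39.8286 − 39.06 = 0.7686 psu.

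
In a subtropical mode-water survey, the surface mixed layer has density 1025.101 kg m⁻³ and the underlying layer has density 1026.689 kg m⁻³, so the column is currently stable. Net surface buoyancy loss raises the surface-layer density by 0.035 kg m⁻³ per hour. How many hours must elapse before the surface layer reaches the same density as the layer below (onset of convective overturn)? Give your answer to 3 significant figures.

Density deficit of the surface layer: 1026.689 − 1025.101 = 1.588 kg m⁻³.
Required change = 1.588 / 0.035 = 45.4 hours.

45.4 hours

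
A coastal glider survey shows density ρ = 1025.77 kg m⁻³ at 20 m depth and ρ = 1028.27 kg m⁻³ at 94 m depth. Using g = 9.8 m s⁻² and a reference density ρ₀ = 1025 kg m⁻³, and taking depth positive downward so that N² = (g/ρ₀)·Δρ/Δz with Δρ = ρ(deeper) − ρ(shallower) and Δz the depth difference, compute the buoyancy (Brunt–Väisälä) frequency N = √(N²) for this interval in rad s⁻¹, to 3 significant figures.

Δρ = 1028.27 − 1025.77 = 2.50 kg m⁻³ over Δz = 94 − 20 = 74 m.
N² = (9.8/1025) × (2.50/74) = 3.2301 × 10⁻⁴ s⁻².
N = √(3.2301 × 10⁻⁴) = 0.017972 rad s⁻¹ ≈ 0.0180 rad s⁻¹.

0.0180 rad s⁻¹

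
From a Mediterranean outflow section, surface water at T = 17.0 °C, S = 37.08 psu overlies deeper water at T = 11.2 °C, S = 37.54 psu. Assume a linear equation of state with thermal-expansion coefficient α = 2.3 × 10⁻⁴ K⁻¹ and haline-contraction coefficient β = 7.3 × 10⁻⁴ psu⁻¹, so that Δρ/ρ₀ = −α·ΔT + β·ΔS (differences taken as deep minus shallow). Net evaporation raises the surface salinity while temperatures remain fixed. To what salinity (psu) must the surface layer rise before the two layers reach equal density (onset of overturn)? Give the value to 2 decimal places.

39.37 psu

Neutral buoyancy requires −α(T_deep − T_surf) + β(S_deep − S_surf′) = 0.
S_surf′ = S_deep − (α/β)·ΔT = 37.54 − (2.3 × 10⁻⁴/7.3 × 10⁻⁴)·(-5.8) = 39.3674 psu.
Increase required: 39.3674 − 37.08 = 2.2874 psu.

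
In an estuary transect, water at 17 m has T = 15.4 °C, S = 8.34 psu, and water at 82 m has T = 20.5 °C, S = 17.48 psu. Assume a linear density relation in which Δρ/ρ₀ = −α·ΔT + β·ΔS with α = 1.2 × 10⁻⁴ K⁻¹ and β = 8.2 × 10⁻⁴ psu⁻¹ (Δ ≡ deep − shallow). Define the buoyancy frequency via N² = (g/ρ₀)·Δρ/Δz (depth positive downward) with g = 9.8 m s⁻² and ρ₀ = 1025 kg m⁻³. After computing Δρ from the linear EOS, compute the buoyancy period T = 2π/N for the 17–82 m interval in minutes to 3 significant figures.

3.25 min

ΔT = +5.1 K, ΔS = +9.14 psu (deep − shallow).
Δρ/ρ₀ = −αΔT + βΔS = -6.12 × 10⁻⁴ + 7.4948 × 10⁻³ = 6.8828 × 10⁻³, so Δρ ≈ 7.055 kg m⁻³.
N² = (g/ρ₀)·Δρ/Δz = g·(Δρ/ρ₀)/Δz = 9.8 × 6.8828 × 10⁻³ / 65 = 1.0377 × 10⁻³ s⁻².
N = √(1.0377 × 10⁻³) = 0.032213 rad s⁻¹ → T = 2π/N = 195.05 s = 3.2508 min ≈ 3.25 min.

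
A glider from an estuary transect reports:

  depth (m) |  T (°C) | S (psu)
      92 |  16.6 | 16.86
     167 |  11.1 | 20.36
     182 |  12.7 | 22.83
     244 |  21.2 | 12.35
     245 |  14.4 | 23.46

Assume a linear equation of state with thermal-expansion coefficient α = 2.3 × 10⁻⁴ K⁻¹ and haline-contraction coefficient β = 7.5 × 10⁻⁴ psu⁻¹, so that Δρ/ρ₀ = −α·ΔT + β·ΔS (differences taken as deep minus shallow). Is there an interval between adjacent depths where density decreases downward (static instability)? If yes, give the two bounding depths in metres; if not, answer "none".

182–244 m

Evaluate Δρ/ρ₀ = −αΔT + βΔS across each adjacent pair:
  92–167 m: −αΔT+βΔS = −(2.3 × 10⁻⁴)(-5.5)+(7.5 × 10⁻⁴)(+3.50) = 3.9 × 10⁻³ → stable
  167–182 m: −αΔT+βΔS = −(2.3 × 10⁻⁴)(+1.6)+(7.5 × 10⁻⁴)(+2.47) = 1.5 × 10⁻³ → stable
  182–244 m: −αΔT+βΔS = −(2.3 × 10⁻⁴)(+8.5)+(7.5 × 10⁻⁴)(-10.48) = -9.8 × 10⁻³ → UNSTABLE
  244–245 m: −αΔT+βΔS = −(2.3 × 10⁻⁴)(-6.8)+(7.5 × 10⁻⁴)(+11.11) = 9.9 × 10⁻³ → stable
The 182–244 m interval has Δρ < 0: lighter water underlies denser water.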